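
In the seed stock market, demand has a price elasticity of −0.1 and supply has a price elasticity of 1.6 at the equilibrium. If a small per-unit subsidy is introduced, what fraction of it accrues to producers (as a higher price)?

For a small subsidy around the equilibrium, the benefit split depends on the relative slopes, which at a point are proportional to the elasticities.
Buyer share = εs/(εs + |εd|) = 1.6/(1.6 + 0.1) = 16/17; seller share = |εd|/(εs + |εd|) = 1/17.
So producers capture 1/17 of the subsidy.

Producer share = 1/17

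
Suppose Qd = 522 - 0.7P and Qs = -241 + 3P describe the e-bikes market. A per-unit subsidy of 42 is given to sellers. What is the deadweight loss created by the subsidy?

Pre-subsidy: 522 - 0.7P = -241 + 3P gives P* = 7630/37, Q* = 13973/37.
With the subsidy, sellers receive Ps = Pb + 42 for each unit, where Pb is the price buyers pay.
Supply in terms of Pb becomes Qs = -241 + 3(Pb + 42) = -115 + 3Pb. Setting this equal to demand: 522 - 0.7Pb = -115 + 3Pb, so Pb = 6370/37.
Sellers receive Ps = 6370/37 + 42 = 7924/37; Q' = 522 − 0.7·(6370/37) = 14855/37.
The subsidy expands output by 14855/37 − 13973/37 = 882/37 past the efficient level; on those units the gap between marginal cost and willingness to pay runs from 0 up to 42.
DWL = ½ × 42 × 882/37 = 18522/37.

Deadweight loss = 18522/37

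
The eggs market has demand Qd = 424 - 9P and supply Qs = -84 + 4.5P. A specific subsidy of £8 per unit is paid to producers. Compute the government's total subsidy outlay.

Pre-subsidy: 424 - 9P = -84 + 4.5P gives P* = 1016/27, Q* = 256/3.
With the subsidy, sellers receive Ps = Pb + 8 for each unit, where Pb is the price buyers pay.
Supply in terms of Pb becomes Qs = -84 + 4.5(Pb + 8) = -48 + 4.5Pb. Setting this equal to demand: 424 - 9Pb = -48 + 4.5Pb, so Pb = 944/27.
Sellers receive Ps = 944/27 + 8 = 1160/27; Q' = 424 − 9·(944/27) = 328/3.
Government outlay = subsidy × quantity = 8 × 328/3 = 2624/3.

Government cost = 2624/3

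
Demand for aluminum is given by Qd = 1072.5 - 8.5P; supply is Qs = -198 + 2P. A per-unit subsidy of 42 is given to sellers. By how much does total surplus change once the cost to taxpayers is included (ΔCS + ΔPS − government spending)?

Net change in total surplus = -1428

Pre-subsidy: 1072.5 - 8.5P = -198 + 2P gives P* = 121, Q* = 44.
With the subsidy, sellers receive Ps = Pb + 42 for each unit, where Pb is the price buyers pay.
Supply in terms of Pb becomes Qs = -198 + 2(Pb + 42) = -114 + 2Pb. Setting this equal to demand: 1072.5 - 8.5Pb = -114 + 2Pb, so Pb = 113.
Sellers receive Ps = 113 + 42 = 155; Q' = 1072.5 − 8.5·113 = 112.
ΔCS = ½(44 + 112)(121 − 113) = 624; ΔPS = ½(44 + 112)(155 − 121) = 2652.
Government spending = 42 × 112 = 4704.
Net change = 624 + 2652 − 4704 = -1428. The loss equals the DWL triangle ½·42·68.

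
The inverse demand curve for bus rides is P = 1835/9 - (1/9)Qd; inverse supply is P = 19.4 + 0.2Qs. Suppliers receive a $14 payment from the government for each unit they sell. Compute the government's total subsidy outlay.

Government cost = $8932

Pre-subsidy: 1835/9 - (1/9)Q = 19.4 + 0.2Q gives Q* = 593 and P* = 138.
With the subsidy, sellers receive Ps = Pb + 14 for each unit, where Pb is the price buyers pay.
On the curves, Pb = 1835/9 - (1/9)Q and Ps = 19.4 + 0.2Q; the wedge Ps − Pb = 14 gives 19.4 + 0.2Q − (1835/9 - (1/9)Q) = 14, so Q' = 638.
Then Pb = 1835/9 − (1/9)·638 = 133 and Ps = 19.4 + 0.2·638 = 147.
Government outlay = subsidy × quantity = 14 × 638 = 8932.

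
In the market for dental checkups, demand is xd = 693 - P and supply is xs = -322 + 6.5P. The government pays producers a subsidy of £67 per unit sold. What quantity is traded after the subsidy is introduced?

Pre-subsidy: 693 - P = -322 + 6.5P gives P* = 406/3, x* = 1673/3.
With the subsidy, sellers receive Ps = Pb + 67 for each unit, where Pb is the price buyers pay.
Supply in terms of Pb becomes xs = -322 + 6.5(Pb + 67) = 113.5 + 6.5Pb. Setting this equal to demand: 693 - Pb = 113.5 + 6.5Pb, so Pb = 1159/15.
Sellers receive Ps = 1159/15 + 67 = 2164/15; x' = 693 − 1·(1159/15) = 9236/15.

x' = 9236/15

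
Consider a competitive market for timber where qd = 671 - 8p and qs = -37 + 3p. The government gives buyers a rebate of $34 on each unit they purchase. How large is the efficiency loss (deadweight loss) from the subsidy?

Pre-subsidy: 671 - 8p = -37 + 3p gives p* = 708/11, q* = 1717/11.
With the rebate, buyers effectively pay pb = ps − 34, where ps is the price sellers receive.
Demand in terms of ps becomes qd = 671 − 8(ps − 34) = 943 - 8ps. Setting this equal to supply: 943 - 8ps = -37 + 3ps, so ps = 980/11.
Buyers pay pb = 980/11 − 34 = 606/11; q' = -37 + 3·(980/11) = 2533/11.
The subsidy expands output by 2533/11 − 1717/11 = 816/11 past the efficient level; on those units the gap between marginal cost and willingness to pay runs from 0 up to 34.
DWL = ½ × 34 × 816/11 = 13872/11.

Deadweight loss = 13872/11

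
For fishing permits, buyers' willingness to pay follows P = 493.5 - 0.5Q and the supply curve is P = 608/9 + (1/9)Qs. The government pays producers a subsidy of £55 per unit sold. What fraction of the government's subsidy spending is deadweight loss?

Pre-subsidy: 493.5 - 0.5Q = 608/9 + (1/9)Q gives Q* = 697 and P* = 145.
With the subsidy, sellers receive Ps = Pb + 55 for each unit, where Pb is the price buyers pay.
On the curves, Pb = 493.5 - 0.5Q and Ps = 608/9 + (1/9)Q; the wedge Ps − Pb = 55 gives 608/9 + (1/9)Q − (493.5 - 0.5Q) = 55, so Q' = 787.
Then Pb = 493.5 − 0.5·787 = 100 and Ps = 608/9 + (1/9)·787 = 155.
ΔCS = ½(697 + 787)(145 − 100) = 33390; ΔPS = ½(697 + 787)(155 − 145) = 7420.
Government spending = 55 × 787 = 43285.
DWL = ½ × 55 × (787 − 697) = 2475; fraction = 2475 / 43285 = 45/787.

DWL / government spending = 45/787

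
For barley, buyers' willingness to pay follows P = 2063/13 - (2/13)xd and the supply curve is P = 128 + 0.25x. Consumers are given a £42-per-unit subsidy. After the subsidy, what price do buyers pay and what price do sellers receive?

Pre-subsidy: 2063/13 - (2/13)x = 128 + 0.25x gives x* = 76 and P* = 147.
With the rebate, buyers effectively pay Pb = Ps − 42, where Ps is the price sellers receive.
On the curves, Pb = 2063/13 - (2/13)x and Ps = 128 + 0.25x; the wedge Ps − Pb = 42 gives 128 + 0.25x − (2063/13 - (2/13)x) = 42, so x' = 180.
Then Pb = 2063/13 − (2/13)·180 = 131 and Ps = 128 + 0.25·180 = 173.

Buyers pay £131; sellers receive £173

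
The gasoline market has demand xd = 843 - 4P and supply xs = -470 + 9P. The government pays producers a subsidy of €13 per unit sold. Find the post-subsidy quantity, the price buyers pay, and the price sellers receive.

x' = 475; buyers pay €92; sellers receive €105

Pre-subsidy: 843 - 4P = -470 + 9P gives P* = 101, x* = 439.
With the subsidy, sellers receive Ps = Pb + 13 for each unit, where Pb is the price buyers pay.
Supply in terms of Pb becomes xs = -470 + 9(Pb + 13) = -353 + 9Pb. Setting this equal to demand: 843 - 4Pb = -353 + 9Pb, so Pb = 92.
Sellers receive Ps = 92 + 13 = 105; x' = 843 − 4·92 = 475.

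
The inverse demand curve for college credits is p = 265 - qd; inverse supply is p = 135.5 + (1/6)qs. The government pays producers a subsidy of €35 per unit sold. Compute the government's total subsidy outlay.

Government cost = €4935

Pre-subsidy: 265 - q = 135.5 + (1/6)q gives q* = 111 and p* = 154.
With the subsidy, sellers receive ps = pb + 35 for each unit, where pb is the price buyers pay.
On the curves, pb = 265 - q and ps = 135.5 + (1/6)q; the wedge ps − pb = 35 gives 135.5 + (1/6)q − (265 - q) = 35, so q' = 141.
Then pb = 265 − 1·141 = 124 and ps = 135.5 + (1/6)·141 = 159.
Government outlay = subsidy × quantity = 35 × 141 = 4935.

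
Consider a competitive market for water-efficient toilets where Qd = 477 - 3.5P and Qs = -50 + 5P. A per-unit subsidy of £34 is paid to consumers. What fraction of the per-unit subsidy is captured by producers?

Producer share = 7/17

Pre-subsidy: 477 - 3.5P = -50 + 5P gives P* = 62, Q* = 260.
With the rebate, buyers effectively pay Pb = Ps − 34, where Ps is the price sellers receive.
Demand in terms of Ps becomes Qd = 477 − 3.5(Ps − 34) = 596 - 3.5Ps. Setting this equal to supply: 596 - 3.5Ps = -50 + 5Ps, so Ps = 76.
Buyers pay Pb = 76 − 34 = 42; Q' = -50 + 5·76 = 330.
Buyers' price falls by P* − Pb = 62 − 42 = 20; sellers' price rises by Ps − P* = 76 − 62 = 14.
So producers capture 14/34 = 7/17 of each unit of subsidy.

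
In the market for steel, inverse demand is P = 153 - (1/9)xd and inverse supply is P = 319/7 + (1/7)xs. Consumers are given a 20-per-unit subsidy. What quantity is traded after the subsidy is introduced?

Pre-subsidy: 153 - (1/9)x = 319/7 + (1/7)x gives x* = 423 and P* = 106.
With the rebate, buyers effectively pay Pb = Ps − 20, where Ps is the price sellers receive.
On the curves, Pb = 153 - (1/9)x and Ps = 319/7 + (1/7)x; the wedge Ps − Pb = 20 gives 319/7 + (1/7)x − (153 - (1/9)x) = 20, so x' = 501.75.
Then Pb = 153 − (1/9)·501.75 = 97.25 and Ps = 319/7 + (1/7)·501.75 = 117.25.

x' = 501.75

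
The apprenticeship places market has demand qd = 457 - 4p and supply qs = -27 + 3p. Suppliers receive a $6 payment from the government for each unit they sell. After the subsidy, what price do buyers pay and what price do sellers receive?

Pre-subsidy: 457 - 4p = -27 + 3p gives p* = 484/7, q* = 1263/7.
With the subsidy, sellers receive ps = pb + 6 for each unit, where pb is the price buyers pay.
Supply in terms of pb becomes qs = -27 + 3(pb + 6) = -9 + 3pb. Setting this equal to demand: 457 - 4pb = -9 + 3pb, so pb = 466/7.
Sellers receive ps = 466/7 + 6 = 508/7; q' = 457 − 4·(466/7) = 1335/7.

Buyers pay 466/7; sellers receive 508/7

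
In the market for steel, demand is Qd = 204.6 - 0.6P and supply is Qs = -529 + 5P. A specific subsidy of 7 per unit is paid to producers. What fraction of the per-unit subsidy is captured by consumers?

Consumer share = 25/28

Pre-subsidy: 204.6 - 0.6P = -529 + 5P gives P* = 131, Q* = 126.
With the subsidy, sellers receive Ps = Pb + 7 for each unit, where Pb is the price buyers pay.
Supply in terms of Pb becomes Qs = -529 + 5(Pb + 7) = -494 + 5Pb. Setting this equal to demand: 204.6 - 0.6Pb = -494 + 5Pb, so Pb = 124.75.
Sellers receive Ps = 124.75 + 7 = 131.75; Q' = 204.6 − 0.6·124.75 = 129.75.
Buyers' price falls by P* − Pb = 131 − 124.75 = 6.25; sellers' price rises by Ps − P* = 131.75 − 131 = 0.75.
So consumers capture 6.25/7 = 25/28 of each unit of subsidy.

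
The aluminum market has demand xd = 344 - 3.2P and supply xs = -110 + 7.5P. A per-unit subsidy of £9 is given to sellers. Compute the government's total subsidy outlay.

Pre-subsidy: 344 - 3.2P = -110 + 7.5P gives P* = 4540/107, x* = 22280/107.
With the subsidy, sellers receive Ps = Pb + 9 for each unit, where Pb is the price buyers pay.
Supply in terms of Pb becomes xs = -110 + 7.5(Pb + 9) = -42.5 + 7.5Pb. Setting this equal to demand: 344 - 3.2Pb = -42.5 + 7.5Pb, so Pb = 3865/107.
Sellers receive Ps = 3865/107 + 9 = 4828/107; x' = 344 − 3.2·(3865/107) = 24440/107.
Government outlay = subsidy × quantity = 9 × 24440/107 = 219960/107.

Government cost = 219960/107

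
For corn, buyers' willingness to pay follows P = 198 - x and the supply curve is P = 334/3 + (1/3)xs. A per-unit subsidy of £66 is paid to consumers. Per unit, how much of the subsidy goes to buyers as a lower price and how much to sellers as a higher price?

Buyers gain £49.5 per unit; sellers gain £16.5 per unit

Pre-subsidy: 198 - x = 334/3 + (1/3)x gives x* = 65 and P* = 133.
With the rebate, buyers effectively pay Pb = Ps − 66, where Ps is the price sellers receive.
On the curves, Pb = 198 - x and Ps = 334/3 + (1/3)x; the wedge Ps − Pb = 66 gives 334/3 + (1/3)x − (198 - x) = 66, so x' = 114.5.
Then Pb = 198 − 1·114.5 = 83.5 and Ps = 334/3 + (1/3)·114.5 = 149.5.
Buyers' price falls by P* − Pb = 133 − 83.5 = 49.5; sellers' price rises by Ps − P* = 149.5 − 133 = 16.5.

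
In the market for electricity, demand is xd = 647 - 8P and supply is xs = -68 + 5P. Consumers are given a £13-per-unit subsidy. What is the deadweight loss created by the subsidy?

Deadweight loss = £260

Pre-subsidy: 647 - 8P = -68 + 5P gives P* = 55, x* = 207.
With the rebate, buyers effectively pay Pb = Ps − 13, where Ps is the price sellers receive.
Demand in terms of Ps becomes xd = 647 − 8(Ps − 13) = 751 - 8Ps. Setting this equal to supply: 751 - 8Ps = -68 + 5Ps, so Ps = 63.
Buyers pay Pb = 63 − 13 = 50; x' = -68 + 5·63 = 247.
The subsidy expands output by 247 − 207 = 40 past the efficient level; on those units the gap between marginal cost and willingness to pay runs from 0 up to 13.
DWL = ½ × 13 × 40 = 260.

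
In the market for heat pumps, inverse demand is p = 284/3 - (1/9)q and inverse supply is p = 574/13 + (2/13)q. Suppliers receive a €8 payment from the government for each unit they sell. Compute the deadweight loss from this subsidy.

Deadweight loss = 3744/31

Pre-subsidy: 284/3 - (1/9)q = 574/13 + (2/13)q gives q* = 5910/31 and p* = 2278/31.
With the subsidy, sellers receive ps = pb + 8 for each unit, where pb is the price buyers pay.
On the curves, pb = 284/3 - (1/9)q and ps = 574/13 + (2/13)q; the wedge ps − pb = 8 gives 574/13 + (2/13)q − (284/3 - (1/9)q) = 8, so q' = 6846/31.
Then pb = 284/3 − (1/9)·(6846/31) = 2174/31 and ps = 574/13 + (2/13)·(6846/31) = 2422/31.
The subsidy expands output by 6846/31 − 5910/31 = 936/31 past the efficient level; on those units the gap between marginal cost and willingness to pay runs from 0 up to 8.
DWL = ½ × 8 × 936/31 = 3744/31.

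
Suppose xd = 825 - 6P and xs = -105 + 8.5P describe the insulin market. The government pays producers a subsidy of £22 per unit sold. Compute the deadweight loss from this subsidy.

Pre-subsidy: 825 - 6P = -105 + 8.5P gives P* = 1860/29, x* = 12765/29.
With the subsidy, sellers receive Ps = Pb + 22 for each unit, where Pb is the price buyers pay.
Supply in terms of Pb becomes xs = -105 + 8.5(Pb + 22) = 82 + 8.5Pb. Setting this equal to demand: 825 - 6Pb = 82 + 8.5Pb, so Pb = 1486/29.
Sellers receive Ps = 1486/29 + 22 = 2124/29; x' = 825 − 6·(1486/29) = 15009/29.
The subsidy expands output by 15009/29 − 12765/29 = 2244/29 past the efficient level; on those units the gap between marginal cost and willingness to pay runs from 0 up to 22.
DWL = ½ × 22 × 2244/29 = 24684/29.

Deadweight loss = 24684/29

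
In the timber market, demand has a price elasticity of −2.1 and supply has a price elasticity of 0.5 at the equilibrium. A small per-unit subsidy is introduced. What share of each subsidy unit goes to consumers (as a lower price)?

Consumer share = 5/26

For a small subsidy around the equilibrium, the benefit split depends on the relative slopes, which at a point are proportional to the elasticities.
Buyer share = εs/(εs + |εd|) = 0.5/(0.5 + 2.1) = 5/26; seller share = |εd|/(εs + |εd|) = 21/26.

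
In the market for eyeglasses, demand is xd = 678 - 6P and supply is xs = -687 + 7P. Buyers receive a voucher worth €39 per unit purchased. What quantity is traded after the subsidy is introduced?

x' = 174

Pre-subsidy: 678 - 6P = -687 + 7P gives P* = 105, x* = 48.
With the rebate, buyers effectively pay Pb = Ps − 39, where Ps is the price sellers receive.
Demand in terms of Ps becomes xd = 678 − 6(Ps − 39) = 912 - 6Ps. Setting this equal to supply: 912 - 6Ps = -687 + 7Ps, so Ps = 123.
Buyers pay Pb = 123 − 39 = 84; x' = -687 + 7·123 = 174.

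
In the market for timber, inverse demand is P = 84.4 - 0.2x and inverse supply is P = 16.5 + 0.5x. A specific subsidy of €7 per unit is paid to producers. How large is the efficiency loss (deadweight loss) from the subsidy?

Deadweight loss = €35

Pre-subsidy: 84.4 - 0.2x = 16.5 + 0.5x gives x* = 97 and P* = 65.
With the subsidy, sellers receive Ps = Pb + 7 for each unit, where Pb is the price buyers pay.
On the curves, Pb = 84.4 - 0.2x and Ps = 16.5 + 0.5x; the wedge Ps − Pb = 7 gives 16.5 + 0.5x − (84.4 - 0.2x) = 7, so x' = 107.
Then Pb = 84.4 − 0.2·107 = 63 and Ps = 16.5 + 0.5·107 = 70.
The subsidy expands output by 107 − 97 = 10 past the efficient level; on those units the gap between marginal cost and willingness to pay runs from 0 up to 7.
DWL = ½ × 7 × 10 = 35.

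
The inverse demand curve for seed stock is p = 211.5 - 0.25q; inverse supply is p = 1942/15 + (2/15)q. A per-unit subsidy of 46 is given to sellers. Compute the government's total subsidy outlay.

Government cost = 15364

Pre-subsidy: 211.5 - 0.25q = 1942/15 + (2/15)q gives q* = 214 and p* = 158.
With the subsidy, sellers receive ps = pb + 46 for each unit, where pb is the price buyers pay.
On the curves, pb = 211.5 - 0.25q and ps = 1942/15 + (2/15)q; the wedge ps − pb = 46 gives 1942/15 + (2/15)q − (211.5 - 0.25q) = 46, so q' = 334.
Then pb = 211.5 − 0.25·334 = 128 and ps = 1942/15 + (2/15)·334 = 174.
Government outlay = subsidy × quantity = 46 × 334 = 15364.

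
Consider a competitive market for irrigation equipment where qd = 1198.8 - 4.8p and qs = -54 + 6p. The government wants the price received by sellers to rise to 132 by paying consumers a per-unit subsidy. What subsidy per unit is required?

At a seller price of 132, quantity supplied is -54 + 6·132 = 738.
Buyers absorb 738 only when they pay pb with 1198.8 − 4.8·pb = 738, i.e. pb = 96.
s = ps − pb = 132 − 96 = 36.

Required subsidy s = 36 per unit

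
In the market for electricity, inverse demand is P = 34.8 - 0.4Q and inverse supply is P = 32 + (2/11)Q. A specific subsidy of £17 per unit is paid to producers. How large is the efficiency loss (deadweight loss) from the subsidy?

Deadweight loss = £248.359375

Pre-subsidy: 34.8 - 0.4Q = 32 + (2/11)Q gives Q* = 4.8125 and P* = 32.875.
With the subsidy, sellers receive Ps = Pb + 17 for each unit, where Pb is the price buyers pay.
On the curves, Pb = 34.8 - 0.4Q and Ps = 32 + (2/11)Q; the wedge Ps − Pb = 17 gives 32 + (2/11)Q − (34.8 - 0.4Q) = 17, so Q' = 34.03125.
Then Pb = 34.8 − 0.4·34.03125 = 21.1875 and Ps = 32 + (2/11)·34.03125 = 38.1875.
The subsidy expands output by 34.03125 − 4.8125 = 29.21875 past the efficient level; on those units the gap between marginal cost and willingness to pay runs from 0 up to 17.
DWL = ½ × 17 × 29.21875 = 248.359375.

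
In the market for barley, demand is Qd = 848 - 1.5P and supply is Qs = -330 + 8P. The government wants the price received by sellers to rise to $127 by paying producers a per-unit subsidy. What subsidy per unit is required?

Required subsidy s = $19 per unit

At a seller price of 127, quantity supplied is -330 + 8·127 = 686.
Buyers absorb 686 only when they pay Pb with 848 − 1.5·Pb = 686, i.e. Pb = 108.
s = Ps − Pb = 127 − 108 = 19.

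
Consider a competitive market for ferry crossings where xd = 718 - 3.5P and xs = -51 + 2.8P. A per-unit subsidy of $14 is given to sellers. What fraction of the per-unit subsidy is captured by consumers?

Pre-subsidy: 718 - 3.5P = -51 + 2.8P gives P* = 7690/63, x* = 2617/9.
With the subsidy, sellers receive Ps = Pb + 14 for each unit, where Pb is the price buyers pay.
Supply in terms of Pb becomes xs = -51 + 2.8(Pb + 14) = -11.8 + 2.8Pb. Setting this equal to demand: 718 - 3.5Pb = -11.8 + 2.8Pb, so Pb = 7298/63.
Sellers receive Ps = 7298/63 + 14 = 8180/63; x' = 718 − 3.5·(7298/63) = 2813/9.
Buyers' price falls by P* − Pb = 7690/63 − 7298/63 = 56/9; sellers' price rises by Ps − P* = 8180/63 − 7690/63 = 70/9.
So consumers capture (56/9)/14 = 4/9 of each unit of subsidy.

Consumer share = 4/9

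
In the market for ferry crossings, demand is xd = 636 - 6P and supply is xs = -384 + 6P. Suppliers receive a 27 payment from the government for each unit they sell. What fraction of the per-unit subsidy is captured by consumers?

Consumer share = 0.5

Pre-subsidy: 636 - 6P = -384 + 6P gives P* = 85, x* = 126.
With the subsidy, sellers receive Ps = Pb + 27 for each unit, where Pb is the price buyers pay.
Supply in terms of Pb becomes xs = -384 + 6(Pb + 27) = -222 + 6Pb. Setting this equal to demand: 636 - 6Pb = -222 + 6Pb, so Pb = 71.5.
Sellers receive Ps = 71.5 + 27 = 98.5; x' = 636 − 6·71.5 = 207.
Buyers' price falls by P* − Pb = 85 − 71.5 = 13.5; sellers' price rises by Ps − P* = 98.5 − 85 = 13.5.
So consumers capture 13.5/27 = 0.5 of each unit of subsidy.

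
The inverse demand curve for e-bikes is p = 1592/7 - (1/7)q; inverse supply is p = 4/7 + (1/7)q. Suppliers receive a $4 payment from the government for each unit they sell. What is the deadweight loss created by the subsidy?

Pre-subsidy: 1592/7 - (1/7)q = 4/7 + (1/7)q gives q* = 794 and p* = 114.
With the subsidy, sellers receive ps = pb + 4 for each unit, where pb is the price buyers pay.
On the curves, pb = 1592/7 - (1/7)q and ps = 4/7 + (1/7)q; the wedge ps − pb = 4 gives 4/7 + (1/7)q − (1592/7 - (1/7)q) = 4, so q' = 808.
Then pb = 1592/7 − (1/7)·808 = 112 and ps = 4/7 + (1/7)·808 = 116.
The subsidy expands output by 808 − 794 = 14 past the efficient level; on those units the gap between marginal cost and willingness to pay runs from 0 up to 4.
DWL = ½ × 4 × 14 = 28.

Deadweight loss = $28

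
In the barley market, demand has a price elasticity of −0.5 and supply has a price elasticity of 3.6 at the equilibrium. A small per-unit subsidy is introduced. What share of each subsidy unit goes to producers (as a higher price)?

Producer share = 5/41

For a small subsidy around the equilibrium, the benefit split depends on the relative slopes, which at a point are proportional to the elasticities.
Buyer share = εs/(εs + |εd|) = 3.6/(3.6 + 0.5) = 36/41; seller share = |εd|/(εs + |εd|) = 5/41.
So producers capture 5/41 of the subsidy.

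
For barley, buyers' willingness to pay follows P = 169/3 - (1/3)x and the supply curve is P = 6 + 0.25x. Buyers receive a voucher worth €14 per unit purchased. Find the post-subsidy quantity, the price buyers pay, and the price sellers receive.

x' = 772/7; buyers pay 137/7; sellers receive 235/7

Pre-subsidy: 169/3 - (1/3)x = 6 + 0.25x gives x* = 604/7 and P* = 193/7.
With the rebate, buyers effectively pay Pb = Ps − 14, where Ps is the price sellers receive.
On the curves, Pb = 169/3 - (1/3)x and Ps = 6 + 0.25x; the wedge Ps − Pb = 14 gives 6 + 0.25x − (169/3 - (1/3)x) = 14, so x' = 772/7.
Then Pb = 169/3 − (1/3)·(772/7) = 137/7 and Ps = 6 + 0.25·(772/7) = 235/7.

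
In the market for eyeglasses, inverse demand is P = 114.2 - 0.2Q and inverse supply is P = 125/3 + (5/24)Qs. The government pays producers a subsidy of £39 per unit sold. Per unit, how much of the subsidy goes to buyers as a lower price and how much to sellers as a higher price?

Buyers gain 936/49 per unit; sellers gain 975/49 per unit

Pre-subsidy: 114.2 - 0.2Q = 125/3 + (5/24)Q gives Q* = 8704/49 and P* = 3855/49.
With the subsidy, sellers receive Ps = Pb + 39 for each unit, where Pb is the price buyers pay.
On the curves, Pb = 114.2 - 0.2Q and Ps = 125/3 + (5/24)Q; the wedge Ps − Pb = 39 gives 125/3 + (5/24)Q − (114.2 - 0.2Q) = 39, so Q' = 1912/7.
Then Pb = 114.2 − 0.2·(1912/7) = 417/7 and Ps = 125/3 + (5/24)·(1912/7) = 690/7.
Buyers' price falls by P* − Pb = 3855/49 − 417/7 = 936/49; sellers' price rises by Ps − P* = 690/7 − 3855/49 = 975/49.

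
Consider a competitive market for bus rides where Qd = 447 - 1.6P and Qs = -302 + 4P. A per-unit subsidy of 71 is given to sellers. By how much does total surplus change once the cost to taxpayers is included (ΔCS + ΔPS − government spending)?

Pre-subsidy: 447 - 1.6P = -302 + 4P gives P* = 133.75, Q* = 233.
With the subsidy, sellers receive Ps = Pb + 71 for each unit, where Pb is the price buyers pay.
Supply in terms of Pb becomes Qs = -302 + 4(Pb + 71) = -18 + 4Pb. Setting this equal to demand: 447 - 1.6Pb = -18 + 4Pb, so Pb = 2325/28.
Sellers receive Ps = 2325/28 + 71 = 4313/28; Q' = 447 − 1.6·(2325/28) = 2199/7.
ΔCS = ½(233 + 2199/7)(133.75 − 2325/28) = 679825/49; ΔPS = ½(233 + 2199/7)(4313/28 − 133.75) = 271930/49.
Government spending = 71 × 2199/7 = 156129/7.
Net change = 679825/49 + 271930/49 − 156129/7 = -20164/7. The loss equals the DWL triangle ½·71·568/7.

Net change in total surplus = -20164/7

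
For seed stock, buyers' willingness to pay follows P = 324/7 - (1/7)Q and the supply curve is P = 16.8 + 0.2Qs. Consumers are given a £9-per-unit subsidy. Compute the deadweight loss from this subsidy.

Pre-subsidy: 324/7 - (1/7)Q = 16.8 + 0.2Q gives Q* = 86 and P* = 34.
With the rebate, buyers effectively pay Pb = Ps − 9, where Ps is the price sellers receive.
On the curves, Pb = 324/7 - (1/7)Q and Ps = 16.8 + 0.2Q; the wedge Ps − Pb = 9 gives 16.8 + 0.2Q − (324/7 - (1/7)Q) = 9, so Q' = 112.25.
Then Pb = 324/7 − (1/7)·112.25 = 30.25 and Ps = 16.8 + 0.2·112.25 = 39.25.
The subsidy expands output by 112.25 − 86 = 26.25 past the efficient level; on those units the gap between marginal cost and willingness to pay runs from 0 up to 9.
DWL = ½ × 9 × 26.25 = 118.125.

Deadweight loss = £118.125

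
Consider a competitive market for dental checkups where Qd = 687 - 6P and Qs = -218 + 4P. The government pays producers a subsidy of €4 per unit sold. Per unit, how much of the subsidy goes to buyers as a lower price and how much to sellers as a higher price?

Pre-subsidy: 687 - 6P = -218 + 4P gives P* = 90.5, Q* = 144.
With the subsidy, sellers receive Ps = Pb + 4 for each unit, where Pb is the price buyers pay.
Supply in terms of Pb becomes Qs = -218 + 4(Pb + 4) = -202 + 4Pb. Setting this equal to demand: 687 - 6Pb = -202 + 4Pb, so Pb = 88.9.
Sellers receive Ps = 88.9 + 4 = 92.9; Q' = 687 − 6·88.9 = 153.6.
Buyers' price falls by P* − Pb = 90.5 − 88.9 = 1.6; sellers' price rises by Ps − P* = 92.9 − 90.5 = 2.4.

Buyers gain €1.6 per unit; sellers gain €2.4 per unit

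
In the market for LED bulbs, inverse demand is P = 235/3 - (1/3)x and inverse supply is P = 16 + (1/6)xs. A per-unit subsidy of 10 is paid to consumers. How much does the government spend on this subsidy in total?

Government cost = 4340/3

Pre-subsidy: 235/3 - (1/3)x = 16 + (1/6)x gives x* = 374/3 and P* = 331/9.
With the rebate, buyers effectively pay Pb = Ps − 10, where Ps is the price sellers receive.
On the curves, Pb = 235/3 - (1/3)x and Ps = 16 + (1/6)x; the wedge Ps − Pb = 10 gives 16 + (1/6)x − (235/3 - (1/3)x) = 10, so x' = 434/3.
Then Pb = 235/3 − (1/3)·(434/3) = 271/9 and Ps = 16 + (1/6)·(434/3) = 361/9.
Government outlay = subsidy × quantity = 10 × 434/3 = 4340/3.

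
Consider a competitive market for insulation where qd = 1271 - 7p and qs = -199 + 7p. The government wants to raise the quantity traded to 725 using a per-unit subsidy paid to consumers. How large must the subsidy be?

Required subsidy s = 54 per unit

At q = 725, invert demand for the buyer price: pb = (1271 − 725)/7 = 78; invert supply for the seller price: ps = (725 − (-199))/7 = 132.
The subsidy must fill the gap: s = ps − pb = 132 − 78 = 54.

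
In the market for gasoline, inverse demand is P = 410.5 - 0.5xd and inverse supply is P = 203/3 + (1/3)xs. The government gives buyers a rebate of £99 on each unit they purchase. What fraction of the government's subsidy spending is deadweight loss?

DWL / government spending = 27/241

Pre-subsidy: 410.5 - 0.5x = 203/3 + (1/3)x gives x* = 411.4 and P* = 204.8.
With the rebate, buyers effectively pay Pb = Ps − 99, where Ps is the price sellers receive.
On the curves, Pb = 410.5 - 0.5x and Ps = 203/3 + (1/3)x; the wedge Ps − Pb = 99 gives 203/3 + (1/3)x − (410.5 - 0.5x) = 99, so x' = 530.2.
Then Pb = 410.5 − 0.5·530.2 = 145.4 and Ps = 203/3 + (1/3)·530.2 = 244.4.
ΔCS = ½(411.4 + 530.2)(204.8 − 145.4) = 27965.52; ΔPS = ½(411.4 + 530.2)(244.4 − 204.8) = 18643.68.
Government spending = 99 × 530.2 = 52489.8.
DWL = ½ × 99 × (530.2 − 411.4) = 5880.6; fraction = 5880.6 / 52489.8 = 27/241.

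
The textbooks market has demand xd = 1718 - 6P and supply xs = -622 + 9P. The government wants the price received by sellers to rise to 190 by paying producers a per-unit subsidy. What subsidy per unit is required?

At a seller price of 190, quantity supplied is -622 + 9·190 = 1088.
Buyers absorb 1088 only when they pay Pb with 1718 − 6·Pb = 1088, i.e. Pb = 105.
s = Ps − Pb = 190 − 105 = 85.

Required subsidy s = 85 per unit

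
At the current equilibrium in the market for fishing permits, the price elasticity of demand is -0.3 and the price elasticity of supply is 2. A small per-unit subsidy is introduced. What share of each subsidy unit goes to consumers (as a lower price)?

For a small subsidy around the equilibrium, the benefit split depends on the relative slopes, which at a point are proportional to the elasticities.
Buyer share = εs/(εs + |εd|) = 2/(2 + 0.3) = 20/23; seller share = |εd|/(εs + |εd|) = 3/23.

Consumer share = 20/23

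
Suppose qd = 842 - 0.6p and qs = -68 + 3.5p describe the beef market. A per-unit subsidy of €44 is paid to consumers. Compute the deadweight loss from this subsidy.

Pre-subsidy: 842 - 0.6p = -68 + 3.5p gives p* = 9100/41, q* = 29062/41.
With the rebate, buyers effectively pay pb = ps − 44, where ps is the price sellers receive.
Demand in terms of ps becomes qd = 842 − 0.6(ps − 44) = 868.4 - 0.6ps. Setting this equal to supply: 868.4 - 0.6ps = -68 + 3.5ps, so ps = 9364/41.
Buyers pay pb = 9364/41 − 44 = 7560/41; q' = -68 + 3.5·(9364/41) = 29986/41.
The subsidy expands output by 29986/41 − 29062/41 = 924/41 past the efficient level; on those units the gap between marginal cost and willingness to pay runs from 0 up to 44.
DWL = ½ × 44 × 924/41 = 20328/41.

Deadweight loss = 20328/41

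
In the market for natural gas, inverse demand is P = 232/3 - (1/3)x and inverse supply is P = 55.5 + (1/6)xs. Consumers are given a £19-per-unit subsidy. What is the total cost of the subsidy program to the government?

Pre-subsidy: 232/3 - (1/3)x = 55.5 + (1/6)x gives x* = 131/3 and P* = 565/9.
With the rebate, buyers effectively pay Pb = Ps − 19, where Ps is the price sellers receive.
On the curves, Pb = 232/3 - (1/3)x and Ps = 55.5 + (1/6)x; the wedge Ps − Pb = 19 gives 55.5 + (1/6)x − (232/3 - (1/3)x) = 19, so x' = 245/3.
Then Pb = 232/3 − (1/3)·(245/3) = 451/9 and Ps = 55.5 + (1/6)·(245/3) = 622/9.
Government outlay = subsidy × quantity = 19 × 245/3 = 4655/3.

Government cost = 4655/3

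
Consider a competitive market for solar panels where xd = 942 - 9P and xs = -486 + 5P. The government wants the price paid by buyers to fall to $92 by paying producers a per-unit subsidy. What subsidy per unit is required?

At a buyer price of 92, quantity demanded is 942 − 9·92 = 114.
Sellers supply 114 only when they receive Ps with -486 + 5·Ps = 114, i.e. Ps = 120.
s = Ps − Pb = 120 − 92 = 28.

Required subsidy s = $28 per unit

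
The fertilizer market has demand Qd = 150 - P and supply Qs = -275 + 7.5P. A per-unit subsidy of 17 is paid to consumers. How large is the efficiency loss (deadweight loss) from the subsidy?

Pre-subsidy: 150 - P = -275 + 7.5P gives P* = 50, Q* = 100.
With the rebate, buyers effectively pay Pb = Ps − 17, where Ps is the price sellers receive.
Demand in terms of Ps becomes Qd = 150 − 1(Ps − 17) = 167 - Ps. Setting this equal to supply: 167 - Ps = -275 + 7.5Ps, so Ps = 52.
Buyers pay Pb = 52 − 17 = 35; Q' = -275 + 7.5·52 = 115.
The subsidy expands output by 115 − 100 = 15 past the efficient level; on those units the gap between marginal cost and willingness to pay runs from 0 up to 17.
DWL = ½ × 17 × 15 = 127.5.

Deadweight loss = 127.5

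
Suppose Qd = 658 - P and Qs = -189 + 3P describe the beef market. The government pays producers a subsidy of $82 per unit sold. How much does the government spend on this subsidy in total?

Government cost = $41635.5

Pre-subsidy: 658 - P = -189 + 3P gives P* = 211.75, Q* = 446.25.
With the subsidy, sellers receive Ps = Pb + 82 for each unit, where Pb is the price buyers pay.
Supply in terms of Pb becomes Qs = -189 + 3(Pb + 82) = 57 + 3Pb. Setting this equal to demand: 658 - Pb = 57 + 3Pb, so Pb = 150.25.
Sellers receive Ps = 150.25 + 82 = 232.25; Q' = 658 − 1·150.25 = 507.75.
Government outlay = subsidy × quantity = 82 × 507.75 = 41635.5.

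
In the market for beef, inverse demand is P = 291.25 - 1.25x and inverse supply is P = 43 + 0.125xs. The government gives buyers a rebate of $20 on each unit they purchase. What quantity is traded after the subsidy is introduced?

x' = 2146/11

Pre-subsidy: 291.25 - 1.25x = 43 + 0.125x gives x* = 1986/11 and P* = 2885/44.
With the rebate, buyers effectively pay Pb = Ps − 20, where Ps is the price sellers receive.
On the curves, Pb = 291.25 - 1.25x and Ps = 43 + 0.125x; the wedge Ps − Pb = 20 gives 43 + 0.125x − (291.25 - 1.25x) = 20, so x' = 2146/11.
Then Pb = 291.25 − 1.25·(2146/11) = 2085/44 and Ps = 43 + 0.125·(2146/11) = 2965/44.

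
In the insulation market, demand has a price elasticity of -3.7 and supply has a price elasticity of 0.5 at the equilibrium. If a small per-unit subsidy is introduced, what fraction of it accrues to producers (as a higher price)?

Producer share = 37/42

For a small subsidy around the equilibrium, the benefit split depends on the relative slopes, which at a point are proportional to the elasticities.
Buyer share = εs/(εs + |εd|) = 0.5/(0.5 + 3.7) = 5/42; seller share = |εd|/(εs + |εd|) = 37/42.
So producers capture 37/42 of the subsidy.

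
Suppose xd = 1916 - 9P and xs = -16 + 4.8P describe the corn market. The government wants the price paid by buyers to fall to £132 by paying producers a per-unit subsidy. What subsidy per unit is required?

Required subsidy s = £23 per unit

At a buyer price of 132, quantity demanded is 1916 − 9·132 = 728.
Sellers supply 728 only when they receive Ps with -16 + 4.8·Ps = 728, i.e. Ps = 155.
s = Ps − Pb = 155 − 132 = 23.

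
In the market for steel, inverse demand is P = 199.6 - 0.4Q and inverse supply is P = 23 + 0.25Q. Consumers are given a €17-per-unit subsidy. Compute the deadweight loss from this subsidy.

Pre-subsidy: 199.6 - 0.4Q = 23 + 0.25Q gives Q* = 3532/13 and P* = 1182/13.
With the rebate, buyers effectively pay Pb = Ps − 17, where Ps is the price sellers receive.
On the curves, Pb = 199.6 - 0.4Q and Ps = 23 + 0.25Q; the wedge Ps − Pb = 17 gives 23 + 0.25Q − (199.6 - 0.4Q) = 17, so Q' = 3872/13.
Then Pb = 199.6 − 0.4·(3872/13) = 1046/13 and Ps = 23 + 0.25·(3872/13) = 1267/13.
The subsidy expands output by 3872/13 − 3532/13 = 340/13 past the efficient level; on those units the gap between marginal cost and willingness to pay runs from 0 up to 17.
DWL = ½ × 17 × 340/13 = 2890/13.

Deadweight loss = 2890/13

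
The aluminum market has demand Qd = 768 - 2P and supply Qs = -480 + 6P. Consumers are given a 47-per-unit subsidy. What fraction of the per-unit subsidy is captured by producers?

Pre-subsidy: 768 - 2P = -480 + 6P gives P* = 156, Q* = 456.
With the rebate, buyers effectively pay Pb = Ps − 47, where Ps is the price sellers receive.
Demand in terms of Ps becomes Qd = 768 − 2(Ps − 47) = 862 - 2Ps. Setting this equal to supply: 862 - 2Ps = -480 + 6Ps, so Ps = 167.75.
Buyers pay Pb = 167.75 − 47 = 120.75; Q' = -480 + 6·167.75 = 526.5.
Buyers' price falls by P* − Pb = 156 − 120.75 = 35.25; sellers' price rises by Ps − P* = 167.75 − 156 = 11.75.
So producers capture 11.75/47 = 0.25 of each unit of subsidy.

Producer share = 0.25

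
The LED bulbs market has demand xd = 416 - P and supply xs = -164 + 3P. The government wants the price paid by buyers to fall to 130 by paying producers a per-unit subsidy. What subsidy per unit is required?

Required subsidy s = 20 per unit

At a buyer price of 130, quantity demanded is 416 − 1·130 = 286.
Sellers supply 286 only when they receive Ps with -164 + 3·Ps = 286, i.e. Ps = 150.
s = Ps − Pb = 150 − 130 = 20.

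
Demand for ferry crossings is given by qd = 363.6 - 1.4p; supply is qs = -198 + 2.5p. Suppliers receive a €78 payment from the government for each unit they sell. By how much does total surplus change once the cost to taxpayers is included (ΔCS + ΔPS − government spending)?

Net change in total surplus = -€2730

Pre-subsidy: 363.6 - 1.4p = -198 + 2.5p gives p* = 144, q* = 162.
With the subsidy, sellers receive ps = pb + 78 for each unit, where pb is the price buyers pay.
Supply in terms of pb becomes qs = -198 + 2.5(pb + 78) = -3 + 2.5pb. Setting this equal to demand: 363.6 - 1.4pb = -3 + 2.5pb, so pb = 94.
Sellers receive ps = 94 + 78 = 172; q' = 363.6 − 1.4·94 = 232.
ΔCS = ½(162 + 232)(144 − 94) = 9850; ΔPS = ½(162 + 232)(172 − 144) = 5516.
Government spending = 78 × 232 = 18096.
Net change = 9850 + 5516 − 18096 = -2730. The loss equals the DWL triangle ½·78·70.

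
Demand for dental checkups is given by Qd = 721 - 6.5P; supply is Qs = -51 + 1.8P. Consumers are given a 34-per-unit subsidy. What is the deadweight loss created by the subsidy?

Deadweight loss = 67626/83

Pre-subsidy: 721 - 6.5P = -51 + 1.8P gives P* = 7720/83, Q* = 9663/83.
With the rebate, buyers effectively pay Pb = Ps − 34, where Ps is the price sellers receive.
Demand in terms of Ps becomes Qd = 721 − 6.5(Ps − 34) = 942 - 6.5Ps. Setting this equal to supply: 942 - 6.5Ps = -51 + 1.8Ps, so Ps = 9930/83.
Buyers pay Pb = 9930/83 − 34 = 7108/83; Q' = -51 + 1.8·(9930/83) = 13641/83.
The subsidy expands output by 13641/83 − 9663/83 = 3978/83 past the efficient level; on those units the gap between marginal cost and willingness to pay runs from 0 up to 34.
DWL = ½ × 34 × 3978/83 = 67626/83.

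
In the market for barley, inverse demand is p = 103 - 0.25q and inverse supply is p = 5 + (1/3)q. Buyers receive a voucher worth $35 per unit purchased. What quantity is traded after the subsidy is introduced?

Pre-subsidy: 103 - 0.25q = 5 + (1/3)q gives q* = 168 and p* = 61.
With the rebate, buyers effectively pay pb = ps − 35, where ps is the price sellers receive.
On the curves, pb = 103 - 0.25q and ps = 5 + (1/3)q; the wedge ps − pb = 35 gives 5 + (1/3)q − (103 - 0.25q) = 35, so q' = 228.
Then pb = 103 − 0.25·228 = 46 and ps = 5 + (1/3)·228 = 81.

q' = 228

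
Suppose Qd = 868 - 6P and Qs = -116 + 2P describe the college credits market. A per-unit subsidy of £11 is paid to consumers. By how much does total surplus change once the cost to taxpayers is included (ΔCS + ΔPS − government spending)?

Pre-subsidy: 868 - 6P = -116 + 2P gives P* = 123, Q* = 130.
With the rebate, buyers effectively pay Pb = Ps − 11, where Ps is the price sellers receive.
Demand in terms of Ps becomes Qd = 868 − 6(Ps − 11) = 934 - 6Ps. Setting this equal to supply: 934 - 6Ps = -116 + 2Ps, so Ps = 131.25.
Buyers pay Pb = 131.25 − 11 = 120.25; Q' = -116 + 2·131.25 = 146.5.
ΔCS = ½(130 + 146.5)(123 − 120.25) = 380.1875; ΔPS = ½(130 + 146.5)(131.25 − 123) = 1140.5625.
Government spending = 11 × 146.5 = 1611.5.
Net change = 380.1875 + 1140.5625 − 1611.5 = -90.75. The loss equals the DWL triangle ½·11·16.5.

Net change in total surplus = -£90.75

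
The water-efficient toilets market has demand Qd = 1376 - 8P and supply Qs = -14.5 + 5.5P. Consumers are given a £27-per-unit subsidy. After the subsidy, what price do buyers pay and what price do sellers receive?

Buyers pay £92; sellers receive £119

Pre-subsidy: 1376 - 8P = -14.5 + 5.5P gives P* = 103, Q* = 552.
With the rebate, buyers effectively pay Pb = Ps − 27, where Ps is the price sellers receive.
Demand in terms of Ps becomes Qd = 1376 − 8(Ps − 27) = 1592 - 8Ps. Setting this equal to supply: 1592 - 8Ps = -14.5 + 5.5Ps, so Ps = 119.
Buyers pay Pb = 119 − 27 = 92; Q' = -14.5 + 5.5·119 = 640.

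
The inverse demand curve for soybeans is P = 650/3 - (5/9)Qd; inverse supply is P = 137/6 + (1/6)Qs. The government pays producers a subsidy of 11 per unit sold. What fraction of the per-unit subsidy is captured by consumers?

Consumer share = 10/13

Pre-subsidy: 650/3 - (5/9)Q = 137/6 + (1/6)Q gives Q* = 3489/13 and P* = 2635/39.
With the subsidy, sellers receive Ps = Pb + 11 for each unit, where Pb is the price buyers pay.
On the curves, Pb = 650/3 - (5/9)Q and Ps = 137/6 + (1/6)Q; the wedge Ps − Pb = 11 gives 137/6 + (1/6)Q − (650/3 - (5/9)Q) = 11, so Q' = 3687/13.
Then Pb = 650/3 − (5/9)·(3687/13) = 2305/39 and Ps = 137/6 + (1/6)·(3687/13) = 2734/39.
Buyers' price falls by P* − Pb = 2635/39 − 2305/39 = 110/13; sellers' price rises by Ps − P* = 2734/39 − 2635/39 = 33/13.
So consumers capture (110/13)/11 = 10/13 of each unit of subsidy.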